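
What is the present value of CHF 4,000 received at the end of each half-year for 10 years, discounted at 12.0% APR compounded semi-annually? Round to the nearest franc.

CHF 45,880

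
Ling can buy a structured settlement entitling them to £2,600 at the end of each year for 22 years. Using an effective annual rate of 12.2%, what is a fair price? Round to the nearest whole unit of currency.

Annuity factor a(22|0.122) = 7.545397; PV = 2600 × 7.545397 = 19,618.0321

£19,618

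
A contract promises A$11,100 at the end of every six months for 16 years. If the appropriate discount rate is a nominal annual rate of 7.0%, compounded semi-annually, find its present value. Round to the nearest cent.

i = 0.07/2 = 0.035 per half-year; n = 16·2 = 32.
PV = 11100 × [1 − (1+0.035)^(−32)] / 0.035 = 11100 × 19.068865 = 211,664.4067

A$211,664.41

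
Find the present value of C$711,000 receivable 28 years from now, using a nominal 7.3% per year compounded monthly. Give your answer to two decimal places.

i = 0.073/12 = 0.00608333 per month; n = 28·12 = 336.
PV = FV·(1+i)^(−n) = 711,000 × 0.130314 = 92,653.2932

C$92,653.29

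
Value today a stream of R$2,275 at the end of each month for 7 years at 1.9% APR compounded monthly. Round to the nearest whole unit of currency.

i = 0.019/12 = 0.00158333 per month; n = 7·12 = 84.
PV = 2275 × [1 − (1+0.00158333)^(−84)] / 0.00158333 = 2275 × 78.595466 = 178,804.6850

R$178,805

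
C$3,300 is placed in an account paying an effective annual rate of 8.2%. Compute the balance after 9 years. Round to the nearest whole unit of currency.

C$6,707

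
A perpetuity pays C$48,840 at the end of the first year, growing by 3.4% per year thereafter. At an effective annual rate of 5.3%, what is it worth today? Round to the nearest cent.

PV = D₁/(r − g) = 48840/(0.053 − 0.034) = 2,570,526.3158

C$2,570,526.32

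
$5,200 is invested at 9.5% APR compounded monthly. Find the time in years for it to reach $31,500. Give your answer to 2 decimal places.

Periodic rate i = 0.095/12 = 0.00791667.
n = ln(31500/5200) / ln(1+0.00791667) = ln(6.05769) / 0.007885 = 228.4358 months
= 228.4358/12 years

19.04 years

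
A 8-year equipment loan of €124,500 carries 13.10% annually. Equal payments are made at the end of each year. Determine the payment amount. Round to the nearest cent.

€26,033.03

Annuity-PV factor = 4.782387; PMT = 124500 / 4.782387 = 26,033.0272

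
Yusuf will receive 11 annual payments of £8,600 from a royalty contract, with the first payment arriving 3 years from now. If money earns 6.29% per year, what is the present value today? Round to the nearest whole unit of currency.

£59,156

Value one period before first payment (t=2): 8600 × [1 − (1+0.0629)^(−11)] / 0.0629 = 8600 × 7.771202 = 66,832.3391
Discount back 2 years: 66,832.3391 × (1+0.0629)^(−2) = 66,832.3391 × 0.885147 = 59,156.4150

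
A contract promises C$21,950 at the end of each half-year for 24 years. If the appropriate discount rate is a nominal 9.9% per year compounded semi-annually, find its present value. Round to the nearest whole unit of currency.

C$399,816

i = 0.099/2 = 0.0495 per half-year; n = 24·2 = 48.
Annuity factor a(48|0.0495) = 18.214839; PV = 21950 × 18.214839 = 399,815.7089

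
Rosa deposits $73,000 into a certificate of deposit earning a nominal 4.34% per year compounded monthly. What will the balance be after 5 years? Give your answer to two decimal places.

$90,655.62

i = 0.0434/12 = 0.00361667 per month; n = 5·12 = 60.
FV = 73,000 × (1 + 0.00361667)^60 = 90,655.6240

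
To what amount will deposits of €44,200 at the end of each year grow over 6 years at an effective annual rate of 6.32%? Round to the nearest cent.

€310,804.15

FV = PMT · [(1+i)^n − 1] / i = 44200 · 7.031768 = 310,804.1488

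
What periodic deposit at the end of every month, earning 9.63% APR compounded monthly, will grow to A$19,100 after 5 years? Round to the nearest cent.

A$249.07

i = 0.0963/12 = 0.008025 per month; n = 5·12 = 60.
FV-annuity factor = 76.684483; PMT = 19100 / 76.684483 = 249.0726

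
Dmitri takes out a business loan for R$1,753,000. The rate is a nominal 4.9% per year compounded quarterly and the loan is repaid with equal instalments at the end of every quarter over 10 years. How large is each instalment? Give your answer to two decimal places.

R$55,698.12

Periodic rate i = 0.049/4 = 0.01225; n = 10 × 4 = 40 periods.
Annuity-PV factor = 31.473234; PMT = 1.753e+06 / 31.473234 = 55,698.1203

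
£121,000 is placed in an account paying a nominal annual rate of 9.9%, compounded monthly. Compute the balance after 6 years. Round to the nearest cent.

£218,624.07

Periodic rate i = 0.099/12 = 0.00825; n = 6 × 12 = 72 periods.
121,000 × (1+0.00825)^72 = 121,000 × 1.806811 = 218,624.0721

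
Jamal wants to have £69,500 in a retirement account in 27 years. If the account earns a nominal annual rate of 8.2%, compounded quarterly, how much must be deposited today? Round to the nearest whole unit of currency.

i = 0.082/4 = 0.0205 per quarter; n = 27·4 = 108.
PV = FV·(1+i)^(−n) = 69,500 × 0.111736 = 7,765.6860

£7,766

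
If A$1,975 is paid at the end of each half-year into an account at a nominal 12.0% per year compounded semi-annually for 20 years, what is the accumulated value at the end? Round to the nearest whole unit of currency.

A$305,655

Periodic rate i = 0.12/2 = 0.06; n = 20 × 2 = 40 periods.
FV = PMT · [(1+i)^n − 1] / i = 1975 · 154.761966 = 305,654.8821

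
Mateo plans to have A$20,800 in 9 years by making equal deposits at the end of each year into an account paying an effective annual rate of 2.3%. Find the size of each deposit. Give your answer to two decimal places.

A$2,106.54

PMT = 20800 / ( [(1+0.023)^9 − 1] / 0.023 ) = 20800 / 9.874005 = 2,106.5414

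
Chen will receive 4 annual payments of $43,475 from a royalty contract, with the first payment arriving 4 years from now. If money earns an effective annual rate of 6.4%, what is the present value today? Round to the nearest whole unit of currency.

Value one period before first payment (t=3): 43475 × [1 − (1+0.064)^(−4)] / 0.064 = 43475 × 3.433602 = 149,275.8412
PV₀ = 149,275.8412 / (1+0.064)^3 = 149,275.8412 / 1.204550 = 123,926.6310

$123,927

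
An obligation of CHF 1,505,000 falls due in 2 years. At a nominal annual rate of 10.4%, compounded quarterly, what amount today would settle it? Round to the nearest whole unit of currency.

i = 0.104/4 = 0.026 per quarter; n = 2·4 = 8.
PV = 1,505,000 / (1 + 0.026)^8 = 1,505,000 / 1.227945 = 1,225,625.0077

CHF 1,225,625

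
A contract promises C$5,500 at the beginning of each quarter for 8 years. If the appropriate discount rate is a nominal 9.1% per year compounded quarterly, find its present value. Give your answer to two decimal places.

C$126,885.78

With 4 periods per year: i = 0.02275, n = 32.
Annuity factor a(32|0.02275) × (1+i) = 23.070141; PV = 5500 × 23.070141 = 126,885.7765
(Beginning-of-period payments → annuity-due factor ×(1+i).)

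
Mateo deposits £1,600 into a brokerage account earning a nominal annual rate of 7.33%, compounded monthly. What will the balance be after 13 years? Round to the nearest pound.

Periodic rate i = 0.0733/12 = 0.00610833; n = 13 × 12 = 156 periods.
FV = PV·(1+i)^n = 1,600 × 2.585713 = 4,137.1416

£4,137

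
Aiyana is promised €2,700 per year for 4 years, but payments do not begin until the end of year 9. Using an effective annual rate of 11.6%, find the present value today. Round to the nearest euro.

PV at t=8 (ordinary 4-year annuity): 2700 × a(4|0.116) = 2700 × 3.063116 = 8,270.4130
PV₀ = 8,270.4130 / (1+0.116)^8 = 8,270.4130 / 2.406099 = 3,437.2700

€3,437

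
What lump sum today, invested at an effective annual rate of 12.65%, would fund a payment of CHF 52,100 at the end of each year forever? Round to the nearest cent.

CHF 411,857.71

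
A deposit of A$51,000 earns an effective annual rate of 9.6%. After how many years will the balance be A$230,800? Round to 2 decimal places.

(1+i)^n = 230800/51000 = 4.52549, so n = ln 4.52549 / ln 1.096 = 16.4696 years

16.47 years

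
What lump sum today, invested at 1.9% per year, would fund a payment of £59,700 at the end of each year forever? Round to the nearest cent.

PV = PMT / i = 59700 / 0.019 = 3,142,105.2632

£3,142,105.26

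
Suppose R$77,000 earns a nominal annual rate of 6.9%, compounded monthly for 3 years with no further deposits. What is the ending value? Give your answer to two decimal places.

R$94,652.53

i = 0.069/12 = 0.00575 per month; n = 3·12 = 36.
FV = 77,000 × (1 + 0.00575)^36 = 94,652.5263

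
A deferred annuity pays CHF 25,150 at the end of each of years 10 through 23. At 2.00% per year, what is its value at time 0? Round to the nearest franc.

PV at t=9 (ordinary 14-year annuity): 25150 × a(14|0.02) = 25150 × 12.106249 = 304,472.1566
PV₀ = 304,472.1566 / (1+0.02)^9 = 304,472.1566 / 1.195093 = 254,768.6803

CHF 254,769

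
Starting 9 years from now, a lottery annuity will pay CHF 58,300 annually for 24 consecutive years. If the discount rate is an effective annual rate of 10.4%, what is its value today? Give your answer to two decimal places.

CHF 230,389.84

PV at t=8 (ordinary 24-year annuity): 58300 × a(24|0.104) = 58300 × 8.720620 = 508,412.1342
PV₀ = 508,412.1342 / (1+0.104)^8 = 508,412.1342 / 2.206747 = 230,389.8384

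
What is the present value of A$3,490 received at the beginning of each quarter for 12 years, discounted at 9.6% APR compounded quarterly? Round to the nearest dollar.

A$101,207

i = 0.096/4 = 0.024 per quarter; n = 12·4 = 48.
PV = PMT · [1 − (1+i)^(−n)] / i × (1+i) = 3490 · 28.999113 = 101,206.9035
Payments are at the start of each period, so multiply by (1+i).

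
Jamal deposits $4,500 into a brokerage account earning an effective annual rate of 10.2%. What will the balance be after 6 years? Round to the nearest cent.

FV = 4,500 × (1 + 0.102)^6 = 8,059.3883

$8,059.39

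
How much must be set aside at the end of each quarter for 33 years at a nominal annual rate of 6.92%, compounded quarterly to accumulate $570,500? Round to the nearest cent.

Periodic rate i = 0.0692/4 = 0.0173; n = 33 × 4 = 132 periods.
PMT = 570500 / ( [(1+0.0173)^132 − 1] / 0.0173 ) = 570500 / 498.392416 = 1,144.6803

$1,144.68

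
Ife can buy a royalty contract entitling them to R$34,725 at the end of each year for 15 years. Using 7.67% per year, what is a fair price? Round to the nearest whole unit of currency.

R$303,312

PV = PMT · [1 − (1+i)^(−n)] / i = 34725 · 8.734685 = 303,311.9319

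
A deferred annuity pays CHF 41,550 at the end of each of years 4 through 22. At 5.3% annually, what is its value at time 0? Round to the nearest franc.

CHF 419,751

Value one period before first payment (t=3): 41550 × [1 − (1+0.053)^(−19)] / 0.053 = 41550 × 11.795227 = 490,091.6869
PV₀ = 490,091.6869 / (1+0.053)^3 = 490,091.6869 / 1.167576 = 419,751.4668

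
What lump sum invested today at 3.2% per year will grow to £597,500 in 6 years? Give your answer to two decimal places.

£494,606.39

PV = 597,500 / (1 + 0.032)^6 = 597,500 / 1.208031 = 494,606.3934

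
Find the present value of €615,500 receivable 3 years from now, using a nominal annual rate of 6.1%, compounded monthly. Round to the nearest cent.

€512,806.46

Periodic rate i = 0.061/12 = 0.00508333; n = 3 × 12 = 36 periods.
PV = FV·(1+i)^(−n) = 615,500 × 0.833154 = 512,806.4586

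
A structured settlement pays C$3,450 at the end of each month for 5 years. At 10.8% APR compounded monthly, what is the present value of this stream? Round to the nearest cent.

i = 0.108/12 = 0.009 per month; n = 5·12 = 60.
Annuity factor a(60|0.009) = 46.204712; PV = 3450 × 46.204712 = 159,406.2562

C$159,406.26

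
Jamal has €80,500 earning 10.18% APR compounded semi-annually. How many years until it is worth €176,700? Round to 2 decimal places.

Periodic rate i = 0.1018/2 = 0.0509.
(1+i)^n = 176700/80500 = 2.19503, so n = ln 2.19503 / ln 1.0509 = 15.8357 half-years
= 15.8357/2 years

7.92 years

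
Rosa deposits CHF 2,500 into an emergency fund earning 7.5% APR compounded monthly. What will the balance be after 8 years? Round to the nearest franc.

With 12 periods per year: i = 0.00625, n = 96.
2,500 × (1+0.00625)^96 = 2,500 × 1.818720 = 4,546.7992

CHF 4,547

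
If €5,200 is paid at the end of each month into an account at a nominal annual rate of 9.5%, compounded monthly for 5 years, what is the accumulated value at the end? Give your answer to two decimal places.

Periodic rate i = 0.095/12 = 0.00791667; n = 5 × 12 = 60 periods.
FV = 5200 × [(1+0.00791667)^60 − 1] / 0.00791667 = 5200 × 76.422249 = 397,395.6935

€397,395.69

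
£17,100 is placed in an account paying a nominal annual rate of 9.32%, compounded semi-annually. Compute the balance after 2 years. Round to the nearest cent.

£20,517.24

Periodic rate i = 0.0932/2 = 0.0466; n = 2 × 2 = 4 periods.
FV = PV·(1+i)^n = 17,100 × 1.199839 = 20,517.2444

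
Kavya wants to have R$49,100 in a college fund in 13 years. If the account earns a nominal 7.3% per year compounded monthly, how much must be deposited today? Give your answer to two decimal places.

With 12 periods per year: i = 0.00608333, n = 156.
PV = 49,100 / (1 + 0.00608333)^156 = 49,100 / 2.575710 = 19,062.7072

R$19,062.71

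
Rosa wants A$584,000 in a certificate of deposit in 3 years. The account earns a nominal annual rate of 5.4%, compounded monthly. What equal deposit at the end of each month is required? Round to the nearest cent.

A$14,980.08

Periodic rate i = 0.054/12 = 0.0045; n = 3 × 12 = 36 periods.
PMT = 584000 / ( [(1+0.0045)^36 − 1] / 0.0045 ) = 584000 / 38.985111 = 14,980.0779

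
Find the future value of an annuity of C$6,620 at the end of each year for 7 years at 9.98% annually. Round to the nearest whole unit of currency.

C$62,767

FV = 6620 × [(1+0.0998)^7 − 1] / 0.0998 = 6620 × 9.481345 = 62,766.5063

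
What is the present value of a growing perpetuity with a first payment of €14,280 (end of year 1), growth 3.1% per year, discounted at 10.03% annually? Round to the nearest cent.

€206,060.61

PV = D₁/(r − g) = 14280/(0.1003 − 0.031) = 206,060.6061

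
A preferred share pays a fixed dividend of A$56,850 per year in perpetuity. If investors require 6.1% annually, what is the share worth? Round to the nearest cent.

PV = PMT / i = 56850 / 0.061 = 931,967.2131

A$931,967.21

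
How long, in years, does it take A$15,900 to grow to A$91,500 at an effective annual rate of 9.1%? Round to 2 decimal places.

20.09 years

(1+i)^n = 91500/15900 = 5.75472, so n = ln 5.75472 / ln 1.091 = 20.0933 years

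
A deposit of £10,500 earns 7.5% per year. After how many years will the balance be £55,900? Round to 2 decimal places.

23.12 years

n = ln(55900/10500) / ln(1+0.075) = ln(5.32381) / 0.072321 = 23.1219 years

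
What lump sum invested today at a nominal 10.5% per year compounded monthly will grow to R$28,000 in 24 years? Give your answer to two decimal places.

R$2,277.70

Periodic rate i = 0.105/12 = 0.00875; n = 24 × 12 = 288 periods.
PV = FV·(1+i)^(−n) = 28,000 × 0.081346 = 2,277.6988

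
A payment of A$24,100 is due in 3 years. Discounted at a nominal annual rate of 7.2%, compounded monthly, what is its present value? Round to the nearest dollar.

A$19,431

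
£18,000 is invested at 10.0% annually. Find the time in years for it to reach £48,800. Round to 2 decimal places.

(1+i)^n = 48800/18000 = 2.71111, so n = ln 2.71111 / ln 1.1 = 10.4643 years

10.46 years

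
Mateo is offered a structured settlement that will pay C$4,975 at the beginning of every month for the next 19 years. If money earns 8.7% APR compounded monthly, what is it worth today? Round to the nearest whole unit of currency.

C$558,047

Periodic rate i = 0.087/12 = 0.00725; n = 19 × 12 = 228 periods.
Annuity factor a(228|0.00725) × (1+i) = 112.170158; PV = 4975 × 112.170158 = 558,046.5378
Payments are at the start of each period, so multiply by (1+i).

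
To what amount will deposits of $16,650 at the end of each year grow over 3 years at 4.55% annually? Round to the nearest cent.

FV = 16650 × [(1+0.0455)^3 − 1] / 0.0455 = 16650 × 3.138570 = 52,257.1947

$52,257.19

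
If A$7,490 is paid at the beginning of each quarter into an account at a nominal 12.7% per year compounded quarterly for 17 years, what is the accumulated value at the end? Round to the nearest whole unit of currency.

Periodic rate i = 0.127/4 = 0.03175; n = 17 × 4 = 68 periods.
Accumulation factor s(68|0.03175) × (1+i) = 239.708387; FV = 7490 × 239.708387 = 1,795,415.8211
(Beginning-of-period payments → annuity-due factor ×(1+i).)

A$1,795,416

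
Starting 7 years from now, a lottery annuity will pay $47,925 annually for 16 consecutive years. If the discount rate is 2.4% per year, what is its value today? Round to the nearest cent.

$546,921.61

Value one period before first payment (t=6): 47925 × [1 − (1+0.024)^(−16)] / 0.024 = 47925 × 13.157176 = 630,557.6802
Discount back 6 years: 630,557.6802 × (1+0.024)^(−6) = 630,557.6802 × 0.867362 = 546,921.6054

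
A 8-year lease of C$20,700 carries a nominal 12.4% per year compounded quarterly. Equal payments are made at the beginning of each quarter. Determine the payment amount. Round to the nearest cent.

i = 0.124/4 = 0.031 per quarter; n = 8·4 = 32.
PMT = 20700 / ( [1 − (1+0.031)^(−32)] / 0.031 × (1+i) ) = 20700 / 20.737622 = 998.1858

C$998.19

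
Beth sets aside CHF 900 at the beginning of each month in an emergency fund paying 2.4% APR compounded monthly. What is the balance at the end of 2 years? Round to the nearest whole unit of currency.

CHF 22,148

i = 0.024/12 = 0.002 per month; n = 2·12 = 24.
FV = PMT · [(1+i)^n − 1] / i × (1+i) = 900 · 24.609302 = 22,148.3719
(annuity-due: payments at period start, so ×(1+i).)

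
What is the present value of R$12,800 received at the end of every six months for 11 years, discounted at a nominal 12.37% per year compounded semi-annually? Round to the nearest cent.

R$151,683.45

i = 0.1237/2 = 0.06185 per half-year; n = 11·2 = 22.
Annuity factor a(22|0.06185) = 11.850269; PV = 12800 × 11.850269 = 151,683.4454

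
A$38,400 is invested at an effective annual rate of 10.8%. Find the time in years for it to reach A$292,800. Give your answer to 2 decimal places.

n = ln(292800/38400) / ln(1+0.108) = ln(7.62500) / 0.102557 = 19.8079 years

19.81 years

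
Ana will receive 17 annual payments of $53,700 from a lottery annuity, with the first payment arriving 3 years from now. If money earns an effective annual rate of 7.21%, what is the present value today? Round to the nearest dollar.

PV at t=2 (ordinary 17-year annuity): 53700 × a(17|0.0721) = 53700 × 9.622797 = 516,744.2105
Discount back 2 years: 516,744.2105 × (1+0.0721)^(−2) = 516,744.2105 × 0.870020 = 449,577.9758

$449,578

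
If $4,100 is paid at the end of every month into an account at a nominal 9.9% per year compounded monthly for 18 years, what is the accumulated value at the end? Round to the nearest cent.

$2,434,380.70

i = 0.099/12 = 0.00825 per month; n = 18·12 = 216.
FV = 4100 × [(1+0.00825)^216 − 1] / 0.00825 = 4100 × 593.751391 = 2,434,380.7023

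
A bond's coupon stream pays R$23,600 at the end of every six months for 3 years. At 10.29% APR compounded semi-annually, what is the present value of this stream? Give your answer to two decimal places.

R$119,232.87

Periodic rate i = 0.1029/2 = 0.05145; n = 3 × 2 = 6 periods.
PV = 23600 × [1 − (1+0.05145)^(−6)] / 0.05145 = 23600 × 5.052240 = 119,232.8679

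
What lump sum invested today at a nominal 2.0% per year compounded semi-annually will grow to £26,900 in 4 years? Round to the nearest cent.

£24,841.70

With 2 periods per year: i = 0.01, n = 8.
Discount factor = (1+0.01)^(−8) = 0.923483; PV = 26,900 × 0.923483 = 24,841.6987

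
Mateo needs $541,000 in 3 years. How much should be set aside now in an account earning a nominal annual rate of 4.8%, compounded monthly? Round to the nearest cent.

$468,579.84

Periodic rate i = 0.048/12 = 0.004; n = 3 × 12 = 36 periods.
PV = FV·(1+i)^(−n) = 541,000 × 0.866136 = 468,579.8446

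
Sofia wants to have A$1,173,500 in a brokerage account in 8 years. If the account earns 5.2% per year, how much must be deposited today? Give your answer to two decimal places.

Discount factor = (1+0.052)^(−8) = 0.666613; PV = 1,173,500 × 0.666613 = 782,270.9006

A$782,270.90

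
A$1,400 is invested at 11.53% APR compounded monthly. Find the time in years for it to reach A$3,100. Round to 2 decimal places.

6.93 years

Periodic rate i = 0.1153/12 = 0.00960833.
n = ln(3100/1400) / ln(1+0.00960833) = ln(2.21429) / 0.009562 = 83.1302 months
= 83.1302/12 years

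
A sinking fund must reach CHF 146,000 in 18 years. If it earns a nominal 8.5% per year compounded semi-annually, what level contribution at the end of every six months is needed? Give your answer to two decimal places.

CHF 1,785.90

i = 0.085/2 = 0.0425 per half-year; n = 18·2 = 36.
PMT = 146000 / ( [(1+0.0425)^36 − 1] / 0.0425 ) = 146000 / 81.751433 = 1,785.9014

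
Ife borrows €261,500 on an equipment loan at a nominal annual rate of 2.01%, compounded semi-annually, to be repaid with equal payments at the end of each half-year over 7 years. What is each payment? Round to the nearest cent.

i = 0.0201/2 = 0.01005 per half-year; n = 7·2 = 14.
PMT = 261500 / ( [1 − (1+0.01005)^(−14)] / 0.01005 ) = 261500 / 12.998980 = 20,116.9627

€20,116.96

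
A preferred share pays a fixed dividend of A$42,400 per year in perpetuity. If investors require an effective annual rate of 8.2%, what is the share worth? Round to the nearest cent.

PV = C/r = 42400/0.082 = 517,073.1707

A$517,073.17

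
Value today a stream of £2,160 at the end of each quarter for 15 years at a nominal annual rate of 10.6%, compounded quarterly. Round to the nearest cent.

i = 0.106/4 = 0.0265 per quarter; n = 15·4 = 60.
PV = 2160 × [1 − (1+0.0265)^(−60)] / 0.0265 = 2160 × 29.879570 = 64,539.8711

£64,539.87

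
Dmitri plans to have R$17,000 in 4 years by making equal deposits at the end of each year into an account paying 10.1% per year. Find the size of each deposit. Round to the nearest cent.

R$3,657.62

FV-annuity factor = 4.647834; PMT = 17000 / 4.647834 = 3,657.6175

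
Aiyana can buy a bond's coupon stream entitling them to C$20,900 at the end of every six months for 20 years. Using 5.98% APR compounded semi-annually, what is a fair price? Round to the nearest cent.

With 2 periods per year: i = 0.0299, n = 40.
PV = PMT · [1 − (1+i)^(−n)] / i = 20900 · 23.152183 = 483,880.6267

C$483,880.63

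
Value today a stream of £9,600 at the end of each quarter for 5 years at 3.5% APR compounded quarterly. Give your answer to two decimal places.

i = 0.035/4 = 0.00875 per quarter; n = 5·4 = 20.
PV = PMT · [1 − (1+i)^(−n)] / i = 9600 · 18.274714 = 175,437.2587

£175,437.26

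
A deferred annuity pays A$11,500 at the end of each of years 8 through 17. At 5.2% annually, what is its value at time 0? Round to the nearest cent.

PV at t=7 (ordinary 10-year annuity): 11500 × a(10|0.052) = 11500 × 7.647284 = 87,943.7633
Discount back 7 years: 87,943.7633 × (1+0.052)^(−7) = 87,943.7633 × 0.701277 = 61,672.9705

A$61,672.97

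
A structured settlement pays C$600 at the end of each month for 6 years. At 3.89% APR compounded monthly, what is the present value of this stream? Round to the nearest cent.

i = 0.0389/12 = 0.00324167 per month; n = 6·12 = 72.
PV = PMT · [1 − (1+i)^(−n)] / i = 600 · 64.122651 = 38,473.5906

C$38,473.59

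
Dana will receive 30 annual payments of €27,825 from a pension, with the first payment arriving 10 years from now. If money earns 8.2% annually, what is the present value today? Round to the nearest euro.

PV at t=9 (ordinary 30-year annuity): 27825 × a(30|0.082) = 27825 × 11.048637 = 307,428.3270
Discount back 9 years: 307,428.3270 × (1+0.082)^(−9) = 307,428.3270 × 0.491988 = 151,251.0976

€151,251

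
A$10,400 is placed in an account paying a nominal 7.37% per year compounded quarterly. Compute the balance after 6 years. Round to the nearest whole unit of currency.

A$16,119

i = 0.0737/4 = 0.018425 per quarter; n = 6·4 = 24.
10,400 × (1+0.018425)^24 = 10,400 × 1.549877 = 16,118.7211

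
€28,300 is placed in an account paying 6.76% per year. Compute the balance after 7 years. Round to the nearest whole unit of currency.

€44,735

FV = PV·(1+i)^n = 28,300 × 1.580738 = 44,734.8918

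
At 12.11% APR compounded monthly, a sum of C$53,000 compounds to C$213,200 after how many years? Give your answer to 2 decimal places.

11.55 years

Periodic rate i = 0.1211/12 = 0.0100917.
n = ln(213200/53000) / ln(1+0.0100917) = ln(4.02264) / 0.010041 = 138.6243 months
= 138.6243/12 years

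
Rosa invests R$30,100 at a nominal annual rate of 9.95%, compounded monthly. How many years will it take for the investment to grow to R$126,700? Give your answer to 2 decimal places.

14.51 years

Periodic rate i = 0.0995/12 = 0.00829167.
n = ln(126700/30100) / ln(1+0.00829167) = ln(4.20930) / 0.008257 = 174.0600 months
= 174.0600/12 years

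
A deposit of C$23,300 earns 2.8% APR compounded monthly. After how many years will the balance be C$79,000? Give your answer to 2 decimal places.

Periodic rate i = 0.028/12 = 0.00233333.
(1+i)^n = 79000/23300 = 3.39056, so n = ln 3.39056 / ln 1.00233 = 523.8936 months
= 523.8936/12 years

43.66 years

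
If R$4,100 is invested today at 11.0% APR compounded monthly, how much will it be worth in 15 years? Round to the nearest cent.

R$21,188.75

i = 0.11/12 = 0.00916667 per month; n = 15·12 = 180.
FV = 4,100 × (1 + 0.00916667)^180 = 21,188.7499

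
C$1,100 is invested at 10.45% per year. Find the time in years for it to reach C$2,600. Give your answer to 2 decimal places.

n = ln(2600/1100) / ln(1+0.1045) = ln(2.36364) / 0.099393 = 8.6546 years

8.65 years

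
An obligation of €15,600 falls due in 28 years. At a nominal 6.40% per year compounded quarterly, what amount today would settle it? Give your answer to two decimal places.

€2,636.51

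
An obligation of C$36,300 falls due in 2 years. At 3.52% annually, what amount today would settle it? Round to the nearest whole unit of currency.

Discount factor = (1+0.0352)^(−2) = 0.933150; PV = 36,300 × 0.933150 = 33,873.3460

C$33,873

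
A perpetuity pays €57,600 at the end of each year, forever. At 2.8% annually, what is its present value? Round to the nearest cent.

€2,057,142.86

PV = C/r = 57600/0.028 = 2,057,142.8571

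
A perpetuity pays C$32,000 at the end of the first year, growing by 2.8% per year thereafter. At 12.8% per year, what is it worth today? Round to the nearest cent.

C$320,000.00

PV = PMT / (i − g) = 32000 / (0.128 − 0.028) = 32000 / 0.100000 = 320,000.0000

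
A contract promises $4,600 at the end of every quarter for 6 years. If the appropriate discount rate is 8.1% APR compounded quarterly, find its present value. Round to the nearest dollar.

With 4 periods per year: i = 0.02025, n = 24.
Annuity factor a(24|0.02025) = 18.860470; PV = 4600 × 18.860470 = 86,758.1618

$86,758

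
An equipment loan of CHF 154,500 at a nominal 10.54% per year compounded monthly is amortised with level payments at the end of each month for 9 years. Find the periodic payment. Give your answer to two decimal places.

Periodic rate i = 0.1054/12 = 0.00878333; n = 9 × 12 = 108 periods.
PMT = 154500 / ( [1 − (1+0.00878333)^(−108)] / 0.00878333 ) = 154500 / 69.576071 = 2,220.5910

CHF 2,220.59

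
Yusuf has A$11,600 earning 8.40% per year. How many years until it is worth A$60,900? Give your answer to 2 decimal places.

20.56 years

n = ln(60900/11600) / ln(1+0.084) = ln(5.25000) / 0.080658 = 20.5588 years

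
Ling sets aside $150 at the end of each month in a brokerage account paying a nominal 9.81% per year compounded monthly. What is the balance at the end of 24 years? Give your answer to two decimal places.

i = 0.0981/12 = 0.008175 per month; n = 24·12 = 288.
Accumulation factor s(288|0.008175) = 1153.698321; FV = 150 × 1153.698321 = 173,054.7482

$173,054.75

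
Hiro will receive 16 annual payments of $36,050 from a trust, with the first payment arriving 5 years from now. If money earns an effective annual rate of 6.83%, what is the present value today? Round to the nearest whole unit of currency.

Value one period before first payment (t=4): 36050 × [1 − (1+0.0683)^(−16)] / 0.0683 = 36050 × 9.553985 = 344,421.1592
PV₀ = 344,421.1592 / (1+0.0683)^4 = 344,421.1592 / 1.302486 = 264,433.7662

$264,434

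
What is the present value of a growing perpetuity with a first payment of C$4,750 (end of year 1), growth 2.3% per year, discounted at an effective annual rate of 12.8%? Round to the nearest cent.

PV = D₁/(r − g) = 4750/(0.128 − 0.023) = 45,238.0952

C$45,238.10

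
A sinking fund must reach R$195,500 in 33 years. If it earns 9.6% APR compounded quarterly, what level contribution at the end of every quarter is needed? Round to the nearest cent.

R$214.37

Periodic rate i = 0.096/4 = 0.024; n = 33 × 4 = 132 periods.
PMT = 195500 / ( [(1+0.024)^132 − 1] / 0.024 ) = 195500 / 911.970206 = 214.3710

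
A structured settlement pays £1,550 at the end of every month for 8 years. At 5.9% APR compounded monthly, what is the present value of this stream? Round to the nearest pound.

£118,386

i = 0.059/12 = 0.00491667 per month; n = 8·12 = 96.
PV = PMT · [1 − (1+i)^(−n)] / i = 1550 · 76.377899 = 118,385.7439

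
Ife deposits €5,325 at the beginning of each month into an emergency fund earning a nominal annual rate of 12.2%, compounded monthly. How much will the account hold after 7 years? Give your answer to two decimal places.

€708,414.99

i = 0.122/12 = 0.0101667 per month; n = 7·12 = 84.
FV = 5325 × [(1+0.0101667)^84 − 1] / 0.0101667 × (1+i) = 5325 × 133.035679 = 708,414.9889
Payments are at the start of each period, so multiply by (1+i).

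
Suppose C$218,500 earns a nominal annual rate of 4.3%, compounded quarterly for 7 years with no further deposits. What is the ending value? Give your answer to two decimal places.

C$294,765.36

With 4 periods per year: i = 0.01075, n = 28.
FV = 218,500 × (1 + 0.01075)^28 = 294,765.3575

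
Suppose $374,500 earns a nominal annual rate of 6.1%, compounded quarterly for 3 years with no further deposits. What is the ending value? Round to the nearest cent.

With 4 periods per year: i = 0.01525, n = 12.
FV = PV·(1+i)^n = 374,500 × 1.199157 = 449,084.2251

$449,084.23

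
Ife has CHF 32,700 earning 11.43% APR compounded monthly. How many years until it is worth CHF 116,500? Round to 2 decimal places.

Periodic rate i = 0.1143/12 = 0.009525.
n = ln(116500/32700) / ln(1+0.009525) = ln(3.56269) / 0.009480 = 134.0218 months
= 134.0218/12 years

11.17 years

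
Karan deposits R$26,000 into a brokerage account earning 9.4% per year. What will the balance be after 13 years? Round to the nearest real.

R$83,599

26,000 × (1+0.094)^13 = 26,000 × 3.215327 = 83,598.5094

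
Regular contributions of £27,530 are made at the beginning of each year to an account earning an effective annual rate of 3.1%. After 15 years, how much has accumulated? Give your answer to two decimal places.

£531,787.47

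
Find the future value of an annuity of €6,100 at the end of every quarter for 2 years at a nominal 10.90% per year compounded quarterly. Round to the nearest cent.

€53,716.79

Periodic rate i = 0.109/4 = 0.02725; n = 2 × 4 = 8 periods.
FV = PMT · [(1+i)^n − 1] / i = 6100 · 8.806031 = 53,716.7906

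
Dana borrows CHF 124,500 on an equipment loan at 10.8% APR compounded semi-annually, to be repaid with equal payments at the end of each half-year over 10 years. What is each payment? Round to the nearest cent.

CHF 10,331.81

With 2 periods per year: i = 0.054, n = 20.
PMT = 124500 / ( [1 − (1+0.054)^(−20)] / 0.054 ) = 124500 / 12.050161 = 10,331.8122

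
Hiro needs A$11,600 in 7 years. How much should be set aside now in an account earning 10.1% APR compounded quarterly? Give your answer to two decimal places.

i = 0.101/4 = 0.02525 per quarter; n = 7·4 = 28.
PV = FV·(1+i)^(−n) = 11,600 × 0.497469 = 5,770.6430

A$5,770.64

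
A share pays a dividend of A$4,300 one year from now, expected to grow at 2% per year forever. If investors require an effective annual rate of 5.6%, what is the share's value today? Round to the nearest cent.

A$119,444.44

PV = D₁/(r − g) = 4300/(0.056 − 0.02) = 119,444.4444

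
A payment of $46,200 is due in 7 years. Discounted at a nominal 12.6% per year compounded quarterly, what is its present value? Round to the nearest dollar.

With 4 periods per year: i = 0.0315, n = 28.
PV = FV·(1+i)^(−n) = 46,200 × 0.419625 = 19,386.6813

$19,387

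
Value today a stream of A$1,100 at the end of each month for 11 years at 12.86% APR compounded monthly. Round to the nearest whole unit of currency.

A$77,511

With 12 periods per year: i = 0.0107167, n = 132.
Annuity factor a(132|0.0107167) = 70.464193; PV = 1100 × 70.464193 = 77,510.6119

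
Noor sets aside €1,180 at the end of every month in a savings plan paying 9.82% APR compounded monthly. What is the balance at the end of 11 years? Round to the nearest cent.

€278,636.21

i = 0.0982/12 = 0.00818333 per month; n = 11·12 = 132.
FV = PMT · [(1+i)^n − 1] / i = 1180 · 236.132382 = 278,636.2109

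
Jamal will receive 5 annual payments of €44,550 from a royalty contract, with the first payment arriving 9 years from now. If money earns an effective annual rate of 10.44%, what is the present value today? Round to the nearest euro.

€75,457

Value one period before first payment (t=8): 44550 × [1 − (1+0.1044)^(−5)] / 0.1044 = 44550 × 3.748558 = 166,998.2618
Discount back 8 years: 166,998.2618 × (1+0.1044)^(−8) = 166,998.2618 × 0.451844 = 75,457.2142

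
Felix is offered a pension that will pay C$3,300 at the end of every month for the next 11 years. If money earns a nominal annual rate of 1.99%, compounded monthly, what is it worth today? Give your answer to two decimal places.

C$390,930.15

i = 0.0199/12 = 0.00165833 per month; n = 11·12 = 132.
PV = 3300 × [1 − (1+0.00165833)^(−132)] / 0.00165833 = 3300 × 118.463682 = 390,930.1499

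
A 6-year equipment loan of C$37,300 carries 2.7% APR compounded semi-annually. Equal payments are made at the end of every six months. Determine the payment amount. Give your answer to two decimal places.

C$3,387.79

With 2 periods per year: i = 0.0135, n = 12.
Annuity-PV factor = 11.010120; PMT = 37300 / 11.010120 = 3,387.7922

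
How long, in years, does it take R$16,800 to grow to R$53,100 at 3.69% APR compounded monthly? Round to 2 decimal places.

Periodic rate i = 0.0369/12 = 0.003075.
(1+i)^n = 53100/16800 = 3.16071, so n = ln 3.16071 / ln 1.00307 = 374.8184 months
= 374.8184/12 years

31.23 years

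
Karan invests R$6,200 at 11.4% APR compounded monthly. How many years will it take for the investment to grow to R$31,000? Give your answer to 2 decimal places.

Periodic rate i = 0.114/12 = 0.0095.
n = ln(31000/6200) / ln(1+0.0095) = ln(5.00000) / 0.009455 = 170.2180 months
= 170.2180/12 years

14.18 years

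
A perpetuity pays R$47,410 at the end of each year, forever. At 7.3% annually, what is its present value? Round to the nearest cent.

PV = C/r = 47410/0.073 = 649,452.0548

R$649,452.05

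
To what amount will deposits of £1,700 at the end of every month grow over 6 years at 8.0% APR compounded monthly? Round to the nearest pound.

i = 0.08/12 = 0.00666667 per month; n = 6·12 = 72.
Accumulation factor s(72|0.00666667) = 92.025325; FV = 1700 × 92.025325 = 156,443.0527

£156,443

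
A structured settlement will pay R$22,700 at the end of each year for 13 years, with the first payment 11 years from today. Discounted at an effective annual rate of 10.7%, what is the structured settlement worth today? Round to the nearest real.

R$56,289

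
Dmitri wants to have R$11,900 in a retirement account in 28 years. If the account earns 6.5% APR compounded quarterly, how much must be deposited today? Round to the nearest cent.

R$1,956.52

Periodic rate i = 0.065/4 = 0.01625; n = 28 × 4 = 112 periods.
PV = 11,900 / (1 + 0.01625)^112 = 11,900 / 6.082226 = 1,956.5205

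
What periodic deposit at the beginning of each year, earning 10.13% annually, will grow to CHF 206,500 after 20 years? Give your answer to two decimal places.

PMT = 206500 / ( [(1+0.1013)^20 − 1] / 0.1013 × (1+i) ) = 206500 / 64.015771 = 3,225.7676

CHF 3,225.77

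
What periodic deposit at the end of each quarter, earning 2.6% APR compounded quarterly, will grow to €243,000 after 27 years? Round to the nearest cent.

€1,558.91

Periodic rate i = 0.026/4 = 0.0065; n = 27 × 4 = 108 periods.
PMT = 243000 / ( [(1+0.0065)^108 − 1] / 0.0065 ) = 243000 / 155.877804 = 1,558.9134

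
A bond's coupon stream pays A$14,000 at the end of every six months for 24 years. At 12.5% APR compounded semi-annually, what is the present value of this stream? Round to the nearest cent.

i = 0.125/2 = 0.0625 per half-year; n = 24·2 = 48.
Annuity factor a(48|0.0625) = 15.128372; PV = 14000 × 15.128372 = 211,797.2150

A$211,797.21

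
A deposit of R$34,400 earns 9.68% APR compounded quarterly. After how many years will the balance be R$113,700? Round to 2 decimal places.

Periodic rate i = 0.0968/4 = 0.0242.
(1+i)^n = 113700/34400 = 3.30523, so n = ln 3.30523 / ln 1.0242 = 49.9965 quarters
= 49.9965/4 years

12.50 years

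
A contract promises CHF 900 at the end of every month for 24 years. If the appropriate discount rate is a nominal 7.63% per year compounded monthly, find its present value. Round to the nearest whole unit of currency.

CHF 118,736

i = 0.0763/12 = 0.00635833 per month; n = 24·12 = 288.
PV = 900 × [1 − (1+0.00635833)^(−288)] / 0.00635833 = 900 × 131.928801 = 118,735.9208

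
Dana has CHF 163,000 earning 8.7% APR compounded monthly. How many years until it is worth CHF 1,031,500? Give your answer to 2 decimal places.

21.28 years

Periodic rate i = 0.087/12 = 0.00725.
n = ln(1.0315e+06/163000) / ln(1+0.00725) = ln(6.32822) / 0.007224 = 255.4068 months
= 255.4068/12 years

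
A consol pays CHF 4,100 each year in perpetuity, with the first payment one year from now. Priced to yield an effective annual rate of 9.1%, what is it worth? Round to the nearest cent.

PV = PMT / i = 4100 / 0.091 = 45,054.9451

CHF 45,054.95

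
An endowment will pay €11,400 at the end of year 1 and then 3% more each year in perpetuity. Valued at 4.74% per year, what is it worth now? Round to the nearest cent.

PV = PMT / (i − g) = 11400 / (0.0474 − 0.03) = 11400 / 0.017400 = 655,172.4138

€655,172.41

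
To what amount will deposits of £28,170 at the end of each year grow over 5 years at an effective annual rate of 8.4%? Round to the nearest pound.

£166,585

FV = PMT · [(1+i)^n − 1] / i = 28170 · 5.913573 = 166,585.3601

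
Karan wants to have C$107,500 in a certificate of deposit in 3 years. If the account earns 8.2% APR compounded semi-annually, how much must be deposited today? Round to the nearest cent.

i = 0.082/2 = 0.041 per half-year; n = 3·2 = 6.
Discount factor = (1+0.041)^(−6) = 0.785770; PV = 107,500 × 0.785770 = 84,470.3098

C$84,470.31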